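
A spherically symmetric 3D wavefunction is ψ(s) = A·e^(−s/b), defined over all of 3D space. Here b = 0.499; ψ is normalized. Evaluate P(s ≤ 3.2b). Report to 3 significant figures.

P = ∫ |ψ|² 4πs² ds over s ≤ 3.2b.
The full normalization integral is A²·[π·b^3] = 1, fixing A².
Substituting u = s/b, A², 4π and the length scale all cancel in the ratio: P = ∫_{0}^{3.2} u^2·e^(-2·u) du / ∫_{0}^{∞} u^2·e^(-2·u) du.
An antiderivative of u^2·e^(-2·u) is -(2·u^2 + 2·u + 1)·e^(-2·u)/4; evaluating from 0 to 3.2 gives 1/4 - 697·e^(-32/5)/100, while the full integral is 1/4.
The region integral divided by the full integral gives P = 0.9537.

P ≈ 0.954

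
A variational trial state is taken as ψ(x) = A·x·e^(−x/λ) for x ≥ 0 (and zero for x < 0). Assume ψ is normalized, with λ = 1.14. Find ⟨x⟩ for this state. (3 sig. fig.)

By definition ⟨x⟩ = ∫ x |ψ(x)|² dx.
The ratio of the moment integral to the normalization integral gives ⟨x⟩ = 3·λ/2.
Putting λ = 1.14 gives 1.710.

⟨x⟩ ≈ 1.71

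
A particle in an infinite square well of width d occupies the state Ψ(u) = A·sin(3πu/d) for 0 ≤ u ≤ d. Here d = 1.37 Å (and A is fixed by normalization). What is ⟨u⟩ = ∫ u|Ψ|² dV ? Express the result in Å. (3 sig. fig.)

⟨u⟩ ≈ 0.685 Å

The expectation value is the |Ψ|²-weighted average of u: ∫ u|Ψ|² du.
Evaluating both integrals, ⟨u⟩ = d/2.
Putting d = 1.37 gives 0.6850.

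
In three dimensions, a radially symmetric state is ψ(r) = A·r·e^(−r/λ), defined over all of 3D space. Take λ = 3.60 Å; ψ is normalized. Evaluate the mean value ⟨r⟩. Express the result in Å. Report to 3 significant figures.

By definition ⟨r⟩ = ∫ r |ψ(r)|² 4πr² dr.
Evaluating both integrals, ⟨r⟩ = 5·λ/2.
Putting λ = 3.60 gives 9.000.

⟨r⟩ ≈ 9.00 Å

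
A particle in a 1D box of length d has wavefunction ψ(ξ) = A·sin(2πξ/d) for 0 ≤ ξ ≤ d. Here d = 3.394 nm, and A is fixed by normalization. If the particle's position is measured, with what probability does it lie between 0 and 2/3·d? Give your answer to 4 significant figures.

P = ∫_{0}^{2/3·d} |ψ(ξ)|² dξ.
The normalization integral ∫|ψ|²dξ over the whole domain equals d/2·A², and A² cancels in the ratio.
In terms of u = ξ/d (A² and the length scale cancel between numerator and denominator), P = [∫_{0}^{2/3} sin(2·π·u)^2 du] / [∫_{0}^{1} sin(2·π·u)^2 du].
With ∫ sin(2·π·u)^2 du = u/2 - sin(4·π·u)/(8·π) + C, the region integral is -√(3)/(16·π) + 1/3 and the full one is 1/2.
Taking the ratio, P = -√(3)/(8·π) + 2/3.

P ≈ 0.5978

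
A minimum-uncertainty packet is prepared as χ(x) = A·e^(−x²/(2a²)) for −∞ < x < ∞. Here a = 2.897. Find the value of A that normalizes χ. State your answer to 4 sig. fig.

The normalization condition is ∫|χ|² dx = 1 from −∞ to ∞.
With χ = A·e^(−x²/(2a²)), the integral evaluates to A²·[√(π)·a].
Hence A² = 1/[√(π)·a].
Substituting a = 2.897 gives A² = 0.19475, so A = 0.44130.

A ≈ 0.4413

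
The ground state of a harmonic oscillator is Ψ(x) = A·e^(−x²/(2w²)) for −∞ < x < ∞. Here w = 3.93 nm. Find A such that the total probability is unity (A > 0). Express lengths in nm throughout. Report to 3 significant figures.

Normalization requires ∫|Ψ|² dx = 1, integrated from −∞ to ∞.
Using the Gaussian integral ∫_{−∞}^{∞} e^(−αx²) dx = √(π/α), ∫|Ψ|² dx = A²·(√(π)·w).
Plugging in w = 3.93 yields A = 0.3789.

A ≈ 0.379 nm^(-1/2)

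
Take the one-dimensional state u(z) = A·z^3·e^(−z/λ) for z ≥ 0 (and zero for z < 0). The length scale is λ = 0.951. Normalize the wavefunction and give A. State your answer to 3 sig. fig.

We need A² ∫|f|² dz = 1, taking the integral from 0 to ∞.
Recall ∫₀^∞ z^m e^(−z/β) dz = m!·β^(m+1), with u = A·z^3·e^(−z/λ), the integral evaluates to A²·[45·λ^7/8].
With λ = 0.951: A² = 0.2527 and A = 0.5027.

A ≈ 0.503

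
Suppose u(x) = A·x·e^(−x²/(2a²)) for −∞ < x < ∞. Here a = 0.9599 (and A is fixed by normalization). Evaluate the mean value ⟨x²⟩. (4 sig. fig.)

⟨x^2⟩ ≈ 1.382

⟨x²⟩ = ∫ x^2 |u|² dx over the full domain.
The ratio of the moment integral to the normalization integral gives ⟨x²⟩ = 3·a^2/2.
Putting a = 0.9599 gives 1.3821.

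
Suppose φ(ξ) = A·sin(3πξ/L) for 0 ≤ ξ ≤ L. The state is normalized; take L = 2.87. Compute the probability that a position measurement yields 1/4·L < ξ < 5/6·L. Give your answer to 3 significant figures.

P ≈ 0.530

|φ|² is the probability density, so P = ∫_{1/4·L}^{5/6·L} |φ|² dξ.
With A² fixed by ∫|φ|² = 1, i.e. A² = (L/2)^(−1), substitute and integrate.
Let u = ξ/L; then A² and the length scale cancel, so P = ∫_{1/4}^{5/6} sin(3·π·u)^2 du ÷ ∫_{0}^{1} sin(3·π·u)^2 du.
An antiderivative of sin(3·π·u)^2 is u/2 - sin(6·π·u)/(12·π); evaluating from 1/4 to 5/6 gives 7/24 - 1/(12·π), while the full integral is 1/2.
Evaluating gives P = (-2 + 7·π)/(12·π).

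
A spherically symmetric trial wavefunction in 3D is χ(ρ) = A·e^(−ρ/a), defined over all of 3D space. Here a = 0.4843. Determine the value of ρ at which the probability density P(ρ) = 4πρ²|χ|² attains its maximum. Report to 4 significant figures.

ρ ≈ 0.4843

Set d/dρ [P(ρ) = 4πρ²|χ|²] = 0 and solve for ρ > 0.
This gives ρ = a.
With a = 0.4843, the most probable radial distance is 0.48430.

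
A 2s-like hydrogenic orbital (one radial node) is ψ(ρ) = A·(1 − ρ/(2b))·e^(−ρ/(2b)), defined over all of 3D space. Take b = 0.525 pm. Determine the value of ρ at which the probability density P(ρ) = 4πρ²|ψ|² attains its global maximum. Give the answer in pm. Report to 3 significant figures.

ρ ≈ 2.75 pm

Set d/dρ [P(ρ) = 4πρ²|ψ|²] = 0 and solve for ρ > 0.
This gives ρ = b·(√(5) + 3).
With b = 0.525, the most probable radial distance is 2.749 pm.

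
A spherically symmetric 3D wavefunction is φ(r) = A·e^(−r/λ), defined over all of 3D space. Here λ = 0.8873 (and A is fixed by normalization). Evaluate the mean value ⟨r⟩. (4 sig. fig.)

By definition ⟨r⟩ = ∫ r |φ(r)|² 4πr² dr.
Since the A² factors cancel between numerator and denominator, ⟨r⟩ = 3·λ/2.
Putting λ = 0.8873 gives 1.3310.

⟨r⟩ ≈ 1.331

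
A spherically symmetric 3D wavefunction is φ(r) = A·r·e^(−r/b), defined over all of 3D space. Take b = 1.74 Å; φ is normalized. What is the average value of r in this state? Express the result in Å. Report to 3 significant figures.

By definition ⟨r⟩ = ∫ r |φ(r)|² 4πr² dr.
Recall ∫₀^∞ r^m e^(−r/β) dr = m!·β^(m+1), since the A² factors cancel between numerator and denominator, ⟨r⟩ = 5·b/2.
Putting b = 1.74 gives 4.350.

⟨r⟩ ≈ 4.35 Å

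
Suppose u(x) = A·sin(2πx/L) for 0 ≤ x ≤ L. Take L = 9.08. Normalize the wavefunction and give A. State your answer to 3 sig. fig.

Require ∫ |u|² dx = 1 over the whole domain.
Carrying out the integral gives A² · L/2.
Setting this equal to 1 gives A² = 1/(L/2).
With L = 9.08: A² = 0.2203 and A = 0.4693.

A ≈ 0.469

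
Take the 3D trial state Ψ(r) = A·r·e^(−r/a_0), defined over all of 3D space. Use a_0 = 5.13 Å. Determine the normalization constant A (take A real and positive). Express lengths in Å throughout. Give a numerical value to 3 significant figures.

A ≈ 0.00546 Å^(-5/2)

We need A² ∫|f|² 4πr² dr = 1, taking the integral from 0 to ∞.
The angular integral contributes 4π, leaving ∫₀^∞ r²|Ψ|² dr.
With ∫₀^∞ r^4 e^(−αr) dr = 4!/α^5, carrying out the integral gives A² · 3·π·a_0^5.
Hence A² = 1/[3·π·a_0^5].
With a_0 = 5.13: A² = 0.00002986 and A = 0.005465.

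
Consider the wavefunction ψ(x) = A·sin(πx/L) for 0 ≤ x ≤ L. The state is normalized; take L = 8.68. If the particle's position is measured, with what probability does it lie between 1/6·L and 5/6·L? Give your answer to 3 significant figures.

P ≈ 0.942

The probability is P = ∫ |ψ|² dx over [1/6·L, 5/6·L].
With A² fixed by ∫|ψ|² = 1, i.e. A² = (L/2)^(−1), substitute and integrate.
In terms of u = x/L (A² and the length scale cancel between numerator and denominator), P = [∫_{1/6}^{5/6} sin(π·u)^2 du] / [∫_{0}^{1} sin(π·u)^2 du].
Using ∫ sin(π·u)^2 du = u/2 - sin(2·π·u)/(4·π), the numerator is √(3)/(4·π) + 1/3 and the denominator is 1/2.
The result is P = √(3)/(2·π) + 2/3.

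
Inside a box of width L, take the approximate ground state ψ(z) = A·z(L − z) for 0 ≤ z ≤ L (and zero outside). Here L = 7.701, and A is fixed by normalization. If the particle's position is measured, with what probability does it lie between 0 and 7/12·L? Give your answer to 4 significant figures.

P ≈ 0.6534

|ψ|² is the probability density, so P = ∫_{0}^{7/12·L} |ψ|² dz.
With A² fixed by ∫|ψ|² = 1, i.e. A² = (L^5/30)^(−1), substitute and integrate.
Let u = z/L; then A² and the length scale cancel, so P = ∫_{0}^{7/12} u^2·(1 - u)^2 du ÷ ∫_{0}^{1} u^2·(1 - u)^2 du.
An antiderivative of u^2·(1 - u)^2 is u^3·(6·u^2 - 15·u + 10)/30; evaluating from 0 to 7/12 gives ≈ 0.0217794, while the full integral is 1/30.
Taking the ratio, P = 0.65338.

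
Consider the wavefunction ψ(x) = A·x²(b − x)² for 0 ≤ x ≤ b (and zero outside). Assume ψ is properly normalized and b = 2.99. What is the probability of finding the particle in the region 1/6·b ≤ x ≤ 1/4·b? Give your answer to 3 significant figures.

|ψ|² is the probability density, so P = ∫_{1/6·b}^{1/4·b} |ψ|² dx.
With A² fixed by ∫|ψ|² = 1, i.e. A² = (b^9/630)^(−1), substitute and integrate.
In terms of u = x/b (A² and the length scale cancel between numerator and denominator), P = [∫_{1/6}^{1/4} u^4·(1 - u)^4 du] / [∫_{0}^{1} u^4·(1 - u)^4 du].
Using ∫ u^4·(1 - u)^4 du = u^5·(70·u^4 - 315·u^3 + 540·u^2 - 420·u + 126)/630, the numerator is ≈ 0.000063456 and the denominator is 1/630.
The result is P = 0.03998.

P ≈ 0.0400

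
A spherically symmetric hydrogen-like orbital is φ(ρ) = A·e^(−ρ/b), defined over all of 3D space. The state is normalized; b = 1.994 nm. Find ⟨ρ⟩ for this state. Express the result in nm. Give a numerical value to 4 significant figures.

By definition ⟨ρ⟩ = ∫ ρ |φ(ρ)|² 4πρ² dρ.
The ratio of the moment integral to the normalization integral gives ⟨ρ⟩ = 3·b/2.
With b = 1.994, ⟨ρ⟩ = 2.9910.

⟨ρ⟩ ≈ 2.991 nm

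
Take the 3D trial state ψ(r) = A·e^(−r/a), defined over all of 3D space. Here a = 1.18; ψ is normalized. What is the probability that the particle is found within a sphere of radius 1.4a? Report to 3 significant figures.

P = ∫ |ψ|² 4πr² dr over r ≤ 1.4a.
A² is fixed by ∫₀^∞ 4πr²|ψ|² dr = 1, i.e. A² = (π·a^3)^(−1).
In terms of u = r/a (A², 4π and the length scale all cancel between numerator and denominator), P = [∫_{0}^{1.4} u^2·e^(-2·u) du] / [∫_{0}^{∞} u^2·e^(-2·u) du].
With ∫ u^2·e^(-2·u) du = -(2·u^2 + 2·u + 1)·e^(-2·u)/4 + C, the region integral is 1/4 - 193·e^(-14/5)/100 and the full one is 1/4.
Taking the ratio yields P = 0.5305.

P ≈ 0.531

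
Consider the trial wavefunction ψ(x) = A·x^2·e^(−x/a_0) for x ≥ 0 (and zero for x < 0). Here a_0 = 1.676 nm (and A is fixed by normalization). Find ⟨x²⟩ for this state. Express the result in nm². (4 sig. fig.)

⟨x^2⟩ ≈ 21.07 nm^2

⟨x²⟩ = ∫ x^2 |ψ|² dx over the full domain.
Using ∫₀^∞ xⁿ e^(−αx) dx = n!/αⁿ⁺¹, the ratio of the moment integral to the normalization integral gives ⟨x²⟩ = 15·a_0^2/2.
Putting a_0 = 1.676 gives 21.067.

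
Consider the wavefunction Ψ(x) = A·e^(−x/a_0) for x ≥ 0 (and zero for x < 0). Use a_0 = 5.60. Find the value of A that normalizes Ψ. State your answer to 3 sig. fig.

A ≈ 0.598

Require ∫ |Ψ|² dx = 1 over the whole domain.
Carrying out the integral gives A² · a_0/2.
With a_0 = 5.60: A² = 0.3571 and A = 0.5976.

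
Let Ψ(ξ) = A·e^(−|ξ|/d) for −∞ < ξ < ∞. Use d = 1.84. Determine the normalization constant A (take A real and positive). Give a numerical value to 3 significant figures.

Require ∫ |Ψ|² dξ = 1 over the whole domain.
The integral (without the A² prefactor) comes out to d.
Setting this equal to 1 gives A² = 1/(d).
With d = 1.84: A² = 0.5435 and A = 0.7372.

A ≈ 0.737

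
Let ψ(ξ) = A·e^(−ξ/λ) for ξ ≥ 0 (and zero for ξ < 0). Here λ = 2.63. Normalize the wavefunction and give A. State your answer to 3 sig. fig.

Normalization requires ∫|ψ|² dξ = 1, integrated from 0 to ∞.
Using ∫₀^∞ ξⁿ e^(−αξ) dξ = n!/αⁿ⁺¹, with ψ = A·e^(−ξ/λ), the integral evaluates to A²·[λ/2].
Plugging in λ = 2.63 yields A = 0.8720.

A ≈ 0.872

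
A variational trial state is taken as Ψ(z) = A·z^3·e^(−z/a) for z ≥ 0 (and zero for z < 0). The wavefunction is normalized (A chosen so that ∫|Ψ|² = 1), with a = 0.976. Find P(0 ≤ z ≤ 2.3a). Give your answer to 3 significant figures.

P ≈ 0.182

The probability is P = ∫ |Ψ|² dz over [0, 2.3a].
With A² fixed by ∫|Ψ|² = 1, i.e. A² = (45·a^7/8)^(−1), substitute and integrate.
In terms of u = z/a (A² and the length scale cancel between numerator and denominator), P = [∫_{0}^{2.3} u^6·e^(-2·u) du] / [∫_{0}^{∞} u^6·e^(-2·u) du].
With ∫ u^6·e^(-2·u) du = -(4·u^6 + 12·u^5 + 30·u^4 + 60·u^3 + 90·u^2 + 90·u + 45)·e^(-2·u)/8 + C, the region integral is ≈ 1.0236 and the full one is 45/8.
Evaluating gives P = 0.1820.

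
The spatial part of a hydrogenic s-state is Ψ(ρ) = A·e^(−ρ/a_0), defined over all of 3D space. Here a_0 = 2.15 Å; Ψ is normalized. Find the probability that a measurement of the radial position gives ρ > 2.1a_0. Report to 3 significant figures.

With dV = 4πρ²dρ, the probability is ∫|Ψ|² dV over ρ > 2.1a_0.
A² is fixed by ∫₀^∞ 4πρ²|Ψ|² dρ = 1, i.e. A² = (π·a_0^3)^(−1).
Substituting u = ρ/a_0, A², 4π and the length scale all cancel in the ratio: P = ∫_{2.1}^{∞} u^2·e^(-2·u) du / ∫_{0}^{∞} u^2·e^(-2·u) du.
With ∫ u^2·e^(-2·u) du = -(2·u^2 + 2·u + 1)·e^(-2·u)/4 + C, the region integral is 701·e^(-21/5)/200 and the full one is 1/4.
The region integral divided by the full integral gives P = 0.2102.

P ≈ 0.210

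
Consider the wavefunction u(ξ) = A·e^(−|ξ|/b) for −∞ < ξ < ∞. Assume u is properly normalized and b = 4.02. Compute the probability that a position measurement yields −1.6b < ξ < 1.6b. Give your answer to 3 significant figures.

The probability is P = ∫ |u|² dξ over [−1.6b, 1.6b].
The normalization integral ∫|u|²dξ over the whole domain equals b·A², and A² cancels in the ratio.
Both integrals are even about ξ = 0, so only the ξ ≥ 0 halves are needed (the factors of 2 cancel). Let t = ξ/b; then A² and the length scale cancel, so P = ∫_{0}^{1.6} e^(-2·t) dt ÷ ∫_{0}^{∞} e^(-2·t) dt.
With ∫ e^(-2·t) dt = -e^(-2·t)/2 + C, the region integral is 1/2 - e^(-16/5)/2 and the full one is 1/2.
Taking the ratio, P = 0.9592.

P ≈ 0.959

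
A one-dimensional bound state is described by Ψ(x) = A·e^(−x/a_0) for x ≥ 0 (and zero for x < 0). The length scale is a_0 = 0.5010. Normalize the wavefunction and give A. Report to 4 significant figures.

A ≈ 1.998

We need A² ∫|f|² dx = 1, taking the integral from 0 to ∞.
Recall ∫₀^∞ x^m e^(−x/β) dx = m!·β^(m+1), the integral (without the A² prefactor) comes out to a_0/2.
So A² = (a_0/2)^(−1).
With a_0 = 0.5010: A² = 3.9920 and A = 1.9980.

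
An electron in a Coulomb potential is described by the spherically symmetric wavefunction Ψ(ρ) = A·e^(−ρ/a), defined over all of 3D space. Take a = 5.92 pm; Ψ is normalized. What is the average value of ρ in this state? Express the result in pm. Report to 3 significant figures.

By definition ⟨ρ⟩ = ∫ ρ |Ψ(ρ)|² 4πρ² dρ.
Recall ∫₀^∞ ρ^m e^(−ρ/β) dρ = m!·β^(m+1), since the A² factors cancel between numerator and denominator, ⟨ρ⟩ = 3·a/2.
With a = 5.92, ⟨ρ⟩ = 8.880.

⟨ρ⟩ ≈ 8.88 pm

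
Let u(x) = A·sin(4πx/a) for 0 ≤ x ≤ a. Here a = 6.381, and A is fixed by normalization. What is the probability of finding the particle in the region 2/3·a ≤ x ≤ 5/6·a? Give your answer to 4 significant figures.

P ≈ 0.09775

P = ∫_{2/3·a}^{5/6·a} |u(x)|² dx.
The normalization integral ∫|u|²dx over the whole domain equals a/2·A², and A² cancels in the ratio.
Let t = x/a; then A² and the length scale cancel, so P = ∫_{2/3}^{5/6} sin(4·π·t)^2 dt ÷ ∫_{0}^{1} sin(4·π·t)^2 dt.
With ∫ sin(4·π·t)^2 dt = t/2 - sin(4·π·t)·cos(4·π·t)/(8·π) + C, the region integral is -√(3)/(16·π) + 1/12 and the full one is 1/2.
This works out to P = (-√(3)/8 + π/6)/π.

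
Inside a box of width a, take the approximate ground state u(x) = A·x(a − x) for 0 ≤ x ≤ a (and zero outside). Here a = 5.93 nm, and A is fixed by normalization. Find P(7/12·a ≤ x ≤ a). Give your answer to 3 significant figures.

The probability is P = ∫ |u|² dx over [7/12·a, a].
With A² fixed by ∫|u|² = 1, i.e. A² = (a^5/30)^(−1), substitute and integrate.
Substituting t = x/a, A² and the length scale cancel in the ratio: P = ∫_{7/12}^{1} t^2·(1 - t)^2 dt / ∫_{0}^{1} t^2·(1 - t)^2 dt.
An antiderivative of t^2·(1 - t)^2 is t^3·(6·t^2 - 15·t + 10)/30; evaluating from 7/12 to 1 gives ≈ 0.011554, while the full integral is 1/30.
Evaluating gives P = 0.3466.

P ≈ 0.347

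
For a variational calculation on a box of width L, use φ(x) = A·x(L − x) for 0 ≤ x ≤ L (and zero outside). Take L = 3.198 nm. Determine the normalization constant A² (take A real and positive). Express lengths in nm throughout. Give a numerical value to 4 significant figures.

A^2 ≈ 0.08969 nm^(-5)

We need A² ∫|f|² dx = 1, taking the integral from 0 to L.
With φ = A·x(L − x), the integral evaluates to A²·[L^5/30].
With L = 3.198: A² = 0.089687 and A = 0.29948.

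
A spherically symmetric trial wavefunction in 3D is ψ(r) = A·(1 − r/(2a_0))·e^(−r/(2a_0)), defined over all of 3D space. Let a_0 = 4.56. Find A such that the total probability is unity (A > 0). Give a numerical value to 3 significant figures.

The normalization condition is ∫|ψ|² 4πr² dr = 1 from 0 to ∞.
Recall ∫₀^∞ r^m e^(−r/β) dr = m!·β^(m+1), the integral (without the A² prefactor) comes out to 8·π·a_0^3.
So A² = (8·π·a_0^3)^(−1).
With a_0 = 4.56: A² = 0.0004196 and A = 0.02048.

A ≈ 0.0205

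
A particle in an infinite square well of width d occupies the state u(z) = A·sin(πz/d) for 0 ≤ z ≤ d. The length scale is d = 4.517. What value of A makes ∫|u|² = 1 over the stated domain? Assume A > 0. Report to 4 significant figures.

Normalization requires ∫|u|² dz = 1, integrated from 0 to d.
Using sin²θ = (1 − cos 2θ)/2, ∫|u|² dz = A²·(d/2).
Setting this equal to 1 gives A² = 1/(d/2).
With d = 4.517: A² = 0.44277 and A = 0.66541.

A ≈ 0.6654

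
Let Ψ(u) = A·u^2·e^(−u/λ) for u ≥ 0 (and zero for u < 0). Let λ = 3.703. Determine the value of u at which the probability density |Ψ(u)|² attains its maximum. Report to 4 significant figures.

Set d/du [|Ψ(u)|²] = 0 and solve for u > 0.
Solving yields u = 2·λ.
With λ = 3.703, the most probable position is 7.4060.

u ≈ 7.406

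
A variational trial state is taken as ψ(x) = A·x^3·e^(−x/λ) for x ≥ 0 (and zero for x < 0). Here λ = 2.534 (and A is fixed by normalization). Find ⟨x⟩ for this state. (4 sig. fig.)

⟨x⟩ ≈ 8.869

The expectation value is the |ψ|²-weighted average of x: ∫ x|ψ|² dx.
Using ∫₀^∞ xⁿ e^(−αx) dx = n!/αⁿ⁺¹, evaluating both integrals, ⟨x⟩ = 7·λ/2.
With λ = 2.534, ⟨x⟩ = 8.8690.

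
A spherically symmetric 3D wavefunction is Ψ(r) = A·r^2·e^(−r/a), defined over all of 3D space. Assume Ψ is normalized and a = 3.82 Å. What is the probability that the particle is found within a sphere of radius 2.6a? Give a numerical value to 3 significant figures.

P = ∫ |Ψ|² 4πr² dr over r ≤ 2.6a.
Normalization gives A² = 1/(45·π·a^7/2).
Let u = r/a; then A², 4π and the length scale all cancel, so P = ∫_{0}^{2.6} u^6·e^(-2·u) du ÷ ∫_{0}^{∞} u^6·e^(-2·u) du.
An antiderivative of u^6·e^(-2·u) is -(4·u^6 + 12·u^5 + 30·u^4 + 60·u^3 + 90·u^2 + 90·u + 45)·e^(-2·u)/8; evaluating from 0 to 2.6 gives ≈ 1.5053, while the full integral is 45/8.
Taking the ratio yields P = 0.2676.

P ≈ 0.268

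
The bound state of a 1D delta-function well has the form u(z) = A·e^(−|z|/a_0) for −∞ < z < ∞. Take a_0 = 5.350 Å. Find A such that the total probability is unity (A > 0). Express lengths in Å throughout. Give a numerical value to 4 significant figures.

We need A² ∫|f|² dz = 1, taking the integral from −∞ to ∞.
Recall ∫₀^∞ z^m e^(−z/β) dz = m!·β^(m+1), with u = A·e^(−|z|/a_0), the integral evaluates to A²·[a_0].
So A² = (a_0)^(−1).
With a_0 = 5.350: A² = 0.18692 and A = 0.43234.

A ≈ 0.4323 Å^(-1/2)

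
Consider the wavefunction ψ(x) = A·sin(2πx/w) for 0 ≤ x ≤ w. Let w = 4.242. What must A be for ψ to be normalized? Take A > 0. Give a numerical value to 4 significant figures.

A ≈ 0.6866

Normalization requires ∫|ψ|² dx = 1, integrated from 0 to w.
With ∫₀^w sin²(nπx/w) dx = w/2, the integral (without the A² prefactor) comes out to w/2.
Plugging in w = 4.242 yields A = 0.68664.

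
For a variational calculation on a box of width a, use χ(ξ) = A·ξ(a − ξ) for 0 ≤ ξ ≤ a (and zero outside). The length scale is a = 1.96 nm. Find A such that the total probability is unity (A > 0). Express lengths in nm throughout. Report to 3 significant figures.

Normalization requires ∫|χ|² dξ = 1, integrated from 0 to a.
Expanding the polynomial and integrating term by term, the integral (without the A² prefactor) comes out to a^5/30.
Setting this equal to 1 gives A² = 1/(a^5/30).
Substituting a = 1.96 gives A² = 1.037, so A = 1.018.

A ≈ 1.02 nm^(-5/2)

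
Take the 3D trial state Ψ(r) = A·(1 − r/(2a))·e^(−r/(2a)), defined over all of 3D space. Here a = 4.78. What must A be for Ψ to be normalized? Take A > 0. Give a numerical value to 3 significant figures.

Require ∫ |Ψ|² 4πr² dr = 1 over the whole domain.
(Spherical symmetry: dV = 4πr² dr.)
With Ψ = A·(1 − r/(2a))·e^(−r/(2a)), the integral evaluates to A²·[8·π·a^3].
Setting this equal to 1 gives A² = 1/(8·π·a^3).
Substituting a = 4.78 gives A² = 0.0003643, so A = 0.01909.

A ≈ 0.0191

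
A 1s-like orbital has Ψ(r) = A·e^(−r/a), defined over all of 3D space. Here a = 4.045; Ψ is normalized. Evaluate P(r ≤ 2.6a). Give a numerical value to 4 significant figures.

P ≈ 0.8912

With dV = 4πr²dr, the probability is ∫|Ψ|² dV over r ≤ 2.6a.
A² is fixed by ∫₀^∞ 4πr²|Ψ|² dr = 1, i.e. A² = (π·a^3)^(−1).
In terms of u = r/a (A², 4π and the length scale all cancel between numerator and denominator), P = [∫_{0}^{2.6} u^2·e^(-2·u) du] / [∫_{0}^{∞} u^2·e^(-2·u) du].
With ∫ u^2·e^(-2·u) du = -(2·u^2 + 2·u + 1)·e^(-2·u)/4 + C, the region integral is 1/4 - 493·e^(-26/5)/100 and the full one is 1/4.
This evaluates to P = 0.89121.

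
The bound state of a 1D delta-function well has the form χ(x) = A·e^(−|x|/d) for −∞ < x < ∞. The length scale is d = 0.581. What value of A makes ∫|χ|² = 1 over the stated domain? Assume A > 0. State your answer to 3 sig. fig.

We need A² ∫|f|² dx = 1, taking the integral from −∞ to ∞.
With ∫₀^∞ x^0 e^(−αx) dx = 0!/α^1, with χ = A·e^(−|x|/d), the integral evaluates to A²·[d].
So A² = (d)^(−1).
Substituting d = 0.581 gives A² = 1.721, so A = 1.312.

A ≈ 1.31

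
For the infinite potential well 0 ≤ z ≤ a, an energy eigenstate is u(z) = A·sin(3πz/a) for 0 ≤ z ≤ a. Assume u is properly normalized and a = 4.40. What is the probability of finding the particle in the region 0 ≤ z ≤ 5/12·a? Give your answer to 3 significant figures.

P = ∫_{0}^{5/12·a} |u(z)|² dz.
The normalization integral ∫|u|²dz over the whole domain equals a/2·A², and A² cancels in the ratio.
Let t = z/a; then A² and the length scale cancel, so P = ∫_{0}^{5/12} sin(3·π·t)^2 dt ÷ ∫_{0}^{1} sin(3·π·t)^2 dt.
An antiderivative of sin(3·π·t)^2 is t/2 - sin(6·π·t)/(12·π); evaluating from 0 to 5/12 gives 5/24 - 1/(12·π), while the full integral is 1/2.
The result is P = (-2 + 5·π)/(12·π).

P ≈ 0.364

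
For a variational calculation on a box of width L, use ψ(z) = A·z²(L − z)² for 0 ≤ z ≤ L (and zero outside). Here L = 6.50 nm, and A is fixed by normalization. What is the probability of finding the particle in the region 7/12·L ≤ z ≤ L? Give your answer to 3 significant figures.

The probability is P = ∫ |ψ|² dz over [7/12·L, L].
Since A² = 1/(L^9/630), this is the region integral divided by the full normalization integral.
Let u = z/L; then A² and the length scale cancel, so P = ∫_{7/12}^{1} u^4·(1 - u)^4 du ÷ ∫_{0}^{1} u^4·(1 - u)^4 du.
Using ∫ u^4·(1 - u)^4 du = u^5·(70·u^4 - 315·u^3 + 540·u^2 - 420·u + 126)/630, the numerator is ≈ 0.00047989 and the denominator is 1/630.
Taking the ratio, P = 0.3023.

P ≈ 0.302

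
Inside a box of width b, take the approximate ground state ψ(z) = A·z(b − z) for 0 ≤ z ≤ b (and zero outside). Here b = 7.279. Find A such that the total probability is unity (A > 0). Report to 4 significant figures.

We need A² ∫|f|² dz = 1, taking the integral from 0 to b.
The integral (without the A² prefactor) comes out to b^5/30.
Hence A² = 1/[b^5/30].
With b = 7.279: A² = 0.0014681 and A = 0.038316.

A ≈ 0.03832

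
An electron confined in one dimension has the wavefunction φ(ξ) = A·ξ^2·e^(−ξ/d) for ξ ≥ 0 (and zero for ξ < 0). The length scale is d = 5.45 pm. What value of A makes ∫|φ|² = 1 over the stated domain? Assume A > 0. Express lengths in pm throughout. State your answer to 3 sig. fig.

We need A² ∫|f|² dξ = 1, taking the integral from 0 to ∞.
Recall ∫₀^∞ ξ^m e^(−ξ/β) dξ = m!·β^(m+1), ∫|φ|² dξ = A²·(3·d^5/4).
Setting this equal to 1 gives A² = 1/(3·d^5/4).
Substituting d = 5.45 gives A² = 0.0002773, so A = 0.01665.

A ≈ 0.0167 pm^(-5/2)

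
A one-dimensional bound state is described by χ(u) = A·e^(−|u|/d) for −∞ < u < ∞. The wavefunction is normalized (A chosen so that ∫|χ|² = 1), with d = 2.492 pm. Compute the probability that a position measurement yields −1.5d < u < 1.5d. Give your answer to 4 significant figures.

P ≈ 0.9502

The probability is P = ∫ |χ|² du over [−1.5d, 1.5d].
With A² fixed by ∫|χ|² = 1, i.e. A² = (d)^(−1), substitute and integrate.
Both integrals are even about u = 0, so only the u ≥ 0 halves are needed (the factors of 2 cancel). In terms of t = u/d (A² and the length scale cancel between numerator and denominator), P = [∫_{0}^{1.5} e^(-2·t) dt] / [∫_{0}^{∞} e^(-2·t) dt].
Using ∫ e^(-2·t) dt = -e^(-2·t)/2, the numerator is 1/2 - e^(-3)/2 and the denominator is 1/2.
Evaluating gives P = 0.95021.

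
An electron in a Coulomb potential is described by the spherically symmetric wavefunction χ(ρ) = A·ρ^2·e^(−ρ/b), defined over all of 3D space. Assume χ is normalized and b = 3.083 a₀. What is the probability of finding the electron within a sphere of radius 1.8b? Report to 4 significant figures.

With dV = 4πρ²dρ, the probability is ∫|χ|² dV over ρ ≤ 1.8b.
The full normalization integral is A²·[45·π·b^7/2] = 1, fixing A².
Let u = ρ/b; then A², 4π and the length scale all cancel, so P = ∫_{0}^{1.8} u^6·e^(-2·u) du ÷ ∫_{0}^{∞} u^6·e^(-2·u) du.
With ∫ u^6·e^(-2·u) du = -(4·u^6 + 12·u^5 + 30·u^4 + 60·u^3 + 90·u^2 + 90·u + 45)·e^(-2·u)/8 + C, the region integral is ≈ 0.412163 and the full one is 45/8.
Taking the ratio yields P = 0.073273.

P ≈ 0.07327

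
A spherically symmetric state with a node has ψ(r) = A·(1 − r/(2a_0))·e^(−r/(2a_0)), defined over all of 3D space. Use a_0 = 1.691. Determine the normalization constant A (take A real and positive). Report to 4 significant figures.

The normalization condition is ∫|ψ|² 4πr² dr = 1 from 0 to ∞.
In 3D with spherical symmetry the volume element is 4πr² dr.
The integral (without the A² prefactor) comes out to 8·π·a_0^3.
Plugging in a_0 = 1.691 yields A = 0.090712.

A ≈ 0.09071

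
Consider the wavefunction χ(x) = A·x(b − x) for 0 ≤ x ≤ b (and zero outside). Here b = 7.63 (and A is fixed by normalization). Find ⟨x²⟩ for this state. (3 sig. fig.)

⟨x^2⟩ ≈ 16.6

By definition ⟨x²⟩ = ∫ x^2 |χ(x)|² dx.
Expanding the polynomial and integrating term by term, evaluating both integrals, ⟨x²⟩ = 2·b^2/7.
With b = 7.63, ⟨x^2⟩ = 16.63.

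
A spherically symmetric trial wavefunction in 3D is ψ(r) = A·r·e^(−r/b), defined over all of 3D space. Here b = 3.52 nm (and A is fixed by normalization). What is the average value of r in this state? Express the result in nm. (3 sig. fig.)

The expectation value is the |ψ|²-weighted average of r: ∫ r|ψ|² 4πr² dr.
The ratio of the moment integral to the normalization integral gives ⟨r⟩ = 5·b/2.
With b = 3.52, ⟨r⟩ = 8.800.

⟨r⟩ ≈ 8.80 nm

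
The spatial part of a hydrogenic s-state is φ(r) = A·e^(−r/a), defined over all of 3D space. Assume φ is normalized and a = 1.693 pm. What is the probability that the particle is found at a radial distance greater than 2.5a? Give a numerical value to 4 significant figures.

P ≈ 0.1247

P = ∫ |φ|² 4πr² dr over r > 2.5a.
A² is fixed by ∫₀^∞ 4πr²|φ|² dr = 1, i.e. A² = (π·a^3)^(−1).
Substituting u = r/a, A², 4π and the length scale all cancel in the ratio: P = ∫_{2.5}^{∞} u^2·e^(-2·u) du / ∫_{0}^{∞} u^2·e^(-2·u) du.
With ∫ u^2·e^(-2·u) du = -(2·u^2 + 2·u + 1)·e^(-2·u)/4 + C, the region integral is 37·e^(-5)/8 and the full one is 1/4.
Taking the ratio yields P = 0.12465.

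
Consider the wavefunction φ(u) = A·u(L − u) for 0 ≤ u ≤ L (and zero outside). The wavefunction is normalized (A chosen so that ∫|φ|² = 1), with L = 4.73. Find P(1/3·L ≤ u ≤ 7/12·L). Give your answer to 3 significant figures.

P ≈ 0.444

The probability is P = ∫ |φ|² du over [1/3·L, 7/12·L].
The normalization integral ∫|φ|²du over the whole domain equals L^5/30·A², and A² cancels in the ratio.
Let t = u/L; then A² and the length scale cancel, so P = ∫_{1/3}^{7/12} t^2·(1 - t)^2 dt ÷ ∫_{0}^{1} t^2·(1 - t)^2 dt.
With ∫ t^2·(1 - t)^2 dt = t^3·(6·t^2 - 15·t + 10)/30 + C, the region integral is ≈ 0.014783 and the full one is 1/30.
Taking the ratio, P = 0.4435.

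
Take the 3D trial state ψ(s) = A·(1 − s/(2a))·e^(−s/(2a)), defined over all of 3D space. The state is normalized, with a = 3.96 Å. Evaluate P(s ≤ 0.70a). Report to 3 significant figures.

P ≈ 0.0192

P = ∫ |ψ|² 4πs² ds over s ≤ 0.70a.
A² is fixed by ∫₀^∞ 4πs²|ψ|² ds = 1, i.e. A² = (8·π·a^3)^(−1).
Let u = s/a; then A², 4π and the length scale all cancel, so P = ∫_{0}^{0.70} u^2·(1 - u/2)^2·e^(-u) du ÷ ∫_{0}^{∞} u^2·(1 - u/2)^2·e^(-u) du.
An antiderivative of u^2·(1 - u/2)^2·e^(-u) is -(u^4/4 + u^2 + 2·u + 2)·e^(-u); evaluating from 0 to 0.70 gives ≈ 0.038476, while the full integral is 2.
This evaluates to P = 0.01924.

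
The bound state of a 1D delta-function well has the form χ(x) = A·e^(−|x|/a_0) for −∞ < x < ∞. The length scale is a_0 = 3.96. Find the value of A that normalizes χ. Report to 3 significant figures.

A ≈ 0.503

The normalization condition is ∫|χ|² dx = 1 from −∞ to ∞.
With ∫₀^∞ x^0 e^(−αx) dx = 0!/α^1, with χ = A·e^(−|x|/a_0), the integral evaluates to A²·[a_0].
Setting this equal to 1 gives A² = 1/(a_0).
With a_0 = 3.96: A² = 0.2525 and A = 0.5025.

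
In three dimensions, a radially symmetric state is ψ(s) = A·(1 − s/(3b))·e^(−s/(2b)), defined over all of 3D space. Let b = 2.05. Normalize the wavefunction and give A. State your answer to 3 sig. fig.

We need A² ∫|f|² 4πs² ds = 1, taking the integral from 0 to ∞.
The angular integral contributes 4π, leaving ∫₀^∞ s²|ψ|² ds.
Carrying out the integral gives A² · 8·π·b^3/3.
Hence A² = 1/[8·π·b^3/3].
Substituting b = 2.05 gives A² = 0.01386, so A = 0.1177.

A ≈ 0.118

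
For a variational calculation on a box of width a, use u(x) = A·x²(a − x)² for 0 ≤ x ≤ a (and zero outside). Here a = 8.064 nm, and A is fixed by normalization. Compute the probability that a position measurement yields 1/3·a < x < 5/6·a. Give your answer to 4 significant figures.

|u|² is the probability density, so P = ∫_{1/3·a}^{5/6·a} |u|² dx.
The normalization integral ∫|u|²dx over the whole domain equals a^9/630·A², and A² cancels in the ratio.
Substituting t = x/a, A² and the length scale cancel in the ratio: P = ∫_{1/3}^{5/6} t^4·(1 - t)^4 dt / ∫_{0}^{1} t^4·(1 - t)^4 dt.
Using ∫ t^4·(1 - t)^4 dt = t^5·(70·t^4 - 315·t^3 + 540·t^2 - 420·t + 126)/630, the numerator is ≈ 0.00134318 and the denominator is 1/630.
This works out to P = 0.84620.

P ≈ 0.8462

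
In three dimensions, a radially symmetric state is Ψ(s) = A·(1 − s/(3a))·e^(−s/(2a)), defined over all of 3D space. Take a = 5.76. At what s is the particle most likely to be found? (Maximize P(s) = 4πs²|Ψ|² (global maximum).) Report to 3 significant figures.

s ≈ 5.76

Set d/ds [P(s) = 4πs²|Ψ|²] = 0 and solve for s > 0.
Solving yields s = a.
With a = 5.76, the most probable radial distance is 5.760.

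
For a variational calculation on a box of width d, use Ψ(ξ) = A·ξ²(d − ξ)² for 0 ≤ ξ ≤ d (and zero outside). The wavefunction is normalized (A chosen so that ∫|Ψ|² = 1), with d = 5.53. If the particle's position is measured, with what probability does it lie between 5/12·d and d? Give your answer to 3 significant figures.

P ≈ 0.698

|Ψ|² is the probability density, so P = ∫_{5/12·d}^{d} |Ψ|² dξ.
The normalization integral ∫|Ψ|²dξ over the whole domain equals d^9/630·A², and A² cancels in the ratio.
In terms of u = ξ/d (A² and the length scale cancel between numerator and denominator), P = [∫_{5/12}^{1} u^4·(1 - u)^4 du] / [∫_{0}^{1} u^4·(1 - u)^4 du].
An antiderivative of u^4·(1 - u)^4 is u^5·(70·u^4 - 315·u^3 + 540·u^2 - 420·u + 126)/630; evaluating from 5/12 to 1 gives ≈ 0.0011074, while the full integral is 1/630.
This works out to P = 0.6977.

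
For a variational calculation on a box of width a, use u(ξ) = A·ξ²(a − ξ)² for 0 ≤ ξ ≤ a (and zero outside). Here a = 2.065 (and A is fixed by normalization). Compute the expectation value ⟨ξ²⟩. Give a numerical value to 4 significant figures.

By definition ⟨ξ²⟩ = ∫ ξ^2 |u(ξ)|² dξ.
Evaluating both integrals, ⟨ξ²⟩ = 3·a^2/11.
With a = 2.065, ⟨ξ^2⟩ = 1.1630.

⟨ξ^2⟩ ≈ 1.163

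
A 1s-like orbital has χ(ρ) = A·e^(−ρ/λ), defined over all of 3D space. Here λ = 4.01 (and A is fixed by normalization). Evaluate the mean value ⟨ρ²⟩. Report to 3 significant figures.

⟨ρ^2⟩ ≈ 48.2

⟨ρ²⟩ = ∫ ρ^2 |χ|² 4πρ² dρ over the full domain.
The ratio of the moment integral to the normalization integral gives ⟨ρ²⟩ = 3·λ^2.
Putting λ = 4.01 gives 48.24.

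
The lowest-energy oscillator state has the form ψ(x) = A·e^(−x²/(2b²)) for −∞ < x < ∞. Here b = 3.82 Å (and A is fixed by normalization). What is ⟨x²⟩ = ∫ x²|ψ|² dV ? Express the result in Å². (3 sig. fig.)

The expectation value is the |ψ|²-weighted average of x^2: ∫ x^2|ψ|² dx.
Evaluating both integrals, ⟨x²⟩ = b^2/2.
Putting b = 3.82 gives 7.296.

⟨x^2⟩ ≈ 7.30 Å^2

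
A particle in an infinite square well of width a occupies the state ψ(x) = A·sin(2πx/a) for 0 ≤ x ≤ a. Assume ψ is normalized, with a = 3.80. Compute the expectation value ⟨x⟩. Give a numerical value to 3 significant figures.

⟨x⟩ ≈ 1.90

The expectation value is the |ψ|²-weighted average of x: ∫ x|ψ|² dx.
Using sin²θ = (1 − cos 2θ)/2, since the A² factors cancel between numerator and denominator, ⟨x⟩ = a/2.
Putting a = 3.80 gives 1.900.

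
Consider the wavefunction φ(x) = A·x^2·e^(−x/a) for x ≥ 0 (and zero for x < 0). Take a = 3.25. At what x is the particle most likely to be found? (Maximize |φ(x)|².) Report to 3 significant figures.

x ≈ 6.50

The maximum of |φ(x)|² occurs where its derivative vanishes.
This gives x = 2·a.
With a = 3.25, the most probable position is 6.500.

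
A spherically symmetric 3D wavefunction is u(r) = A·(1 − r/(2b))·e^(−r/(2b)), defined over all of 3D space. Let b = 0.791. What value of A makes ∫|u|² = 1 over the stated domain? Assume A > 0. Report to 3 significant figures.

A ≈ 0.284

We need A² ∫|f|² 4πr² dr = 1, taking the integral from 0 to ∞.
∫|u|² 4πr² dr = A²·(8·π·b^3).
Setting this equal to 1 gives A² = 1/(8·π·b^3).
With b = 0.791: A² = 0.08040 and A = 0.2835.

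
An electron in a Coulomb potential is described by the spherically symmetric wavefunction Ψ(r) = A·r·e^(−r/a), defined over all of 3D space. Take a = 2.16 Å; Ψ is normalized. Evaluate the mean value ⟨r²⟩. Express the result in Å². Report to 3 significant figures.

⟨r^2⟩ ≈ 35.0 Å^2

By definition ⟨r²⟩ = ∫ r^2 |Ψ(r)|² 4πr² dr.
Using ∫₀^∞ rⁿ e^(−αr) dr = n!/αⁿ⁺¹, the ratio of the moment integral to the normalization integral gives ⟨r²⟩ = 15·a^2/2.
Putting a = 2.16 gives 34.99.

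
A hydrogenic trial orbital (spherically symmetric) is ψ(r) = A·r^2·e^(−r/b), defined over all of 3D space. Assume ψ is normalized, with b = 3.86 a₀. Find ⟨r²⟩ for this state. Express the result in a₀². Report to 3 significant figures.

⟨r^2⟩ ≈ 209 a₀^2

The expectation value is the |ψ|²-weighted average of r^2: ∫ r^2|ψ|² 4πr² dr.
Since the A² factors cancel between numerator and denominator, ⟨r²⟩ = 14·b^2.
Putting b = 3.86 gives 208.6.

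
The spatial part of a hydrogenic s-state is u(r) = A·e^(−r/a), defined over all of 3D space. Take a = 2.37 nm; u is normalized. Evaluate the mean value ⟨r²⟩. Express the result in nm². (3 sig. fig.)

By definition ⟨r²⟩ = ∫ r^2 |u(r)|² 4πr² dr.
With ∫₀^∞ r^4 e^(−αr) dr = 4!/α^5, since the A² factors cancel between numerator and denominator, ⟨r²⟩ = 3·a^2.
With a = 2.37, ⟨r^2⟩ = 16.85.

⟨r^2⟩ ≈ 16.9 nm^2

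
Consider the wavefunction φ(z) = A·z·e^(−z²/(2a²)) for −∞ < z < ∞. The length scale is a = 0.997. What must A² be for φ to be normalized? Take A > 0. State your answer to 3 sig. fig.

Require ∫ |φ|² dz = 1 over the whole domain.
Carrying out the integral gives A² · √(π)·a^3/2.
Plugging in a = 0.997 yields A = 1.067.

A^2 ≈ 1.14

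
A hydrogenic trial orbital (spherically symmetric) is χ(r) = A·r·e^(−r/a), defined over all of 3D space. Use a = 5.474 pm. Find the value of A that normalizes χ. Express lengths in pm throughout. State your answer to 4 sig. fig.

A ≈ 0.004646 pm^(-5/2)

The normalization condition is ∫|χ|² 4πr² dr = 1 from 0 to ∞.
In 3D with spherical symmetry the volume element is 4πr² dr.
Carrying out the integral gives A² · 3·π·a^5.
Hence A² = 1/[3·π·a^5].
Substituting a = 5.474 gives A² = 0.000021588, so A = 0.0046462.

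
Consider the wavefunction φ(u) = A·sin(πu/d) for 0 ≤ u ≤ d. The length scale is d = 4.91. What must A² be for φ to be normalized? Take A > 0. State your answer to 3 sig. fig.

A^2 ≈ 0.407

Require ∫ |φ|² du = 1 over the whole domain.
Using sin²θ = (1 − cos 2θ)/2, carrying out the integral gives A² · d/2.
Hence A² = 1/[d/2].
Plugging in d = 4.91 yields A = 0.6382.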